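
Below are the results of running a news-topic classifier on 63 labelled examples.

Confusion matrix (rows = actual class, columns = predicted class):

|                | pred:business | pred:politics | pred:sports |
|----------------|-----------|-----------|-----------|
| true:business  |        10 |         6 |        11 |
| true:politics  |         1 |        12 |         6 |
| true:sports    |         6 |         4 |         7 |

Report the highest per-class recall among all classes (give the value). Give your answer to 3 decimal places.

Per-class recall (TP/(TP+FN)):
  business: TP=10, FN=6+11=17 → 10/27 = 0.3704
  politics: TP=12, FN=1+6=7 → 12/19 = 0.6316
  sports: TP=7, FN=6+4=10 → 7/17 = 0.4118
Highest is class 'politics' with recall = 0.632.

0.632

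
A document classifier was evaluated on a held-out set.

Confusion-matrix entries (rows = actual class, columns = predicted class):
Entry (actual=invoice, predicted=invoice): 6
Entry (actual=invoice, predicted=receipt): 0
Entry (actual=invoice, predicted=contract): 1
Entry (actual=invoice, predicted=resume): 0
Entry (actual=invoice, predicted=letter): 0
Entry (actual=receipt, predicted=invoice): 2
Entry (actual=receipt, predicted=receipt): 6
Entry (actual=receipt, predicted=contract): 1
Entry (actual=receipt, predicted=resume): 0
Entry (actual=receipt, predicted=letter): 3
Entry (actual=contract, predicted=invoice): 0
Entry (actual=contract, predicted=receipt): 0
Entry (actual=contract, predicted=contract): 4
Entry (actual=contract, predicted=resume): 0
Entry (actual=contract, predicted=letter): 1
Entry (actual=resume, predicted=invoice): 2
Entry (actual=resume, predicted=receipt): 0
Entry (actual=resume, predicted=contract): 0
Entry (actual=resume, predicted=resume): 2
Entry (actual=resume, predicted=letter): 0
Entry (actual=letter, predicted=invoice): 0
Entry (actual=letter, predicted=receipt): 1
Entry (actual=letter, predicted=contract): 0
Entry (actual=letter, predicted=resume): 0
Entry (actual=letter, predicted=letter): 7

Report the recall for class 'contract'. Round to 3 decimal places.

Treat 'contract' as positive and all other classes as negative.
recall = TP/(TP+FN).
contract: TP=4, FN=0+0+0+1=1 → 4/5 = 0.8000

0.800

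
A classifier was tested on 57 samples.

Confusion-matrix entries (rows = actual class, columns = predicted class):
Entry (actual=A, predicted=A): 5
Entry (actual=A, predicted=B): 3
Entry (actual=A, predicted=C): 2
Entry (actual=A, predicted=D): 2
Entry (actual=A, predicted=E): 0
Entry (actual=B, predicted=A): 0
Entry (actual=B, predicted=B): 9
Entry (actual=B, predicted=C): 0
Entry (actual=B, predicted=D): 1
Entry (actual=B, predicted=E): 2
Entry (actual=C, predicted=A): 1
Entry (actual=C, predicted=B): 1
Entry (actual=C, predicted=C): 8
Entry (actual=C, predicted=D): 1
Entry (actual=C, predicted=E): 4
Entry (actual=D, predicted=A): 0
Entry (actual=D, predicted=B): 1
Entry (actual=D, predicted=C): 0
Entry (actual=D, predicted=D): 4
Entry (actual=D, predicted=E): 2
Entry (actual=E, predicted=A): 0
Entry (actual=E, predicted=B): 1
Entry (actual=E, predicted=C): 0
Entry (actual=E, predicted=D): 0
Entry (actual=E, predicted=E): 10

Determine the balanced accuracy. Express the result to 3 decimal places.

0.636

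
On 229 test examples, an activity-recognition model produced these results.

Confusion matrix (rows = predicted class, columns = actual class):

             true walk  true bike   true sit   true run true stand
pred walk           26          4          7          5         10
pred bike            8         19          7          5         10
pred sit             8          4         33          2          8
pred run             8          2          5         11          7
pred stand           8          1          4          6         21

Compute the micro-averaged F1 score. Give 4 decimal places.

0.4803

Micro-averaging pools counts across classes: ΣTP=110, ΣFP=119, ΣFN=119.
Micro-F1 score = 2·TP/(2·TP+FP+FN) on pooled counts = 0.4803 (equals overall accuracy in single-label multiclass).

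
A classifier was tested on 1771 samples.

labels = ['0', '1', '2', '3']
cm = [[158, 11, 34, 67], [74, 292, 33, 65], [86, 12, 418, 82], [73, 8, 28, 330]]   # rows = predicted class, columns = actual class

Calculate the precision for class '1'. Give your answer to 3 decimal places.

precision = TP/(TP+FP).
1: TP=292, FP=74+33+65=172 → 292/464 = 0.6293

0.629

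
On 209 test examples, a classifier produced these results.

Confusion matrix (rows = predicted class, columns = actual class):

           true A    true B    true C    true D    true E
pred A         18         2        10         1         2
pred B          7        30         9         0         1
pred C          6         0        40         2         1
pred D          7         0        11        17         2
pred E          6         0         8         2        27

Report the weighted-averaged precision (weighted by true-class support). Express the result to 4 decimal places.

0.6647

Per-class precision (TP/(TP+FP)):
  A: TP=18, FP=2+10+1+2=15 → 18/33 = 0.54545
  B: TP=30, FP=7+9+0+1=17 → 30/47 = 0.63830
  C: TP=40, FP=6+0+2+1=9 → 40/49 = 0.81633
  D: TP=17, FP=7+0+11+2=20 → 17/37 = 0.45946
  E: TP=27, FP=6+0+8+2=16 → 27/43 = 0.62791
Weighted-precision = Σ (supportᵢ/N)·precisionᵢ with N=209: (44/209)·0.54545 + (32/209)·0.63830 + (78/209)·0.81633 + (22/209)·0.45946 + (33/209)·0.62791 = 0.6647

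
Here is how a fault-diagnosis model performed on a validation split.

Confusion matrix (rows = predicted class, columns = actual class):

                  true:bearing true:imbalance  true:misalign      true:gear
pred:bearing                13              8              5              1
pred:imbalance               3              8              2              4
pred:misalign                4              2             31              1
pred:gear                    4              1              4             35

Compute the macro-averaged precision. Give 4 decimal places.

Per-class precision (TP/(TP+FP)):
  bearing: TP=13, FP=8+5+1=14 → 13/27 = 0.48148
  imbalance: TP=8, FP=3+2+4=9 → 8/17 = 0.47059
  misalign: TP=31, FP=4+2+1=7 → 31/38 = 0.81579
  gear: TP=35, FP=4+1+4=9 → 35/44 = 0.79545
Macro-precision = mean = (0.48148 + 0.47059 + 0.81579 + 0.79545) / 4 = 0.6408

0.6408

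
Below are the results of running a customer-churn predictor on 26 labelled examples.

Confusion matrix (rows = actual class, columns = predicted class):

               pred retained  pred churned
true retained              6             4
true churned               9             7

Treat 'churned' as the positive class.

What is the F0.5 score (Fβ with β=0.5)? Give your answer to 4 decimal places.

Fβ = (1+β²)·TP / ((1+β²)·TP + β²·FN + FP), with β²=1/4
= 1.25·7 / (1.25·7 + 0.25·9 + 4) = 0.5833

0.5833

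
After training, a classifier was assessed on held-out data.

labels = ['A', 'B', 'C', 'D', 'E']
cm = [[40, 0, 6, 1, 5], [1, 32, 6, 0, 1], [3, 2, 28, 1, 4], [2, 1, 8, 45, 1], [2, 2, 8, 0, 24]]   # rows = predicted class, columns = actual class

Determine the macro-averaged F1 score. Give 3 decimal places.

Per-class F1 score (2·TP/(2·TP+FP+FN)):
  A: TP=40, FP=0+6+1+5=12, FN=1+3+2+2=8 → 80/100 = 0.8000
  B: TP=32, FP=1+6+0+1=8, FN=0+2+1+2=5 → 64/77 = 0.8312
  C: TP=28, FP=3+2+1+4=10, FN=6+6+8+8=28 → 56/94 = 0.5957
  D: TP=45, FP=2+1+8+1=12, FN=1+0+1+0=2 → 90/104 = 0.8654
  E: TP=24, FP=2+2+8+0=12, FN=5+1+4+1=11 → 48/71 = 0.6761
Macro-F1 score = mean = (0.8000 + 0.8312 + 0.5957 + 0.8654 + 0.6761) / 5 = 0.754

0.754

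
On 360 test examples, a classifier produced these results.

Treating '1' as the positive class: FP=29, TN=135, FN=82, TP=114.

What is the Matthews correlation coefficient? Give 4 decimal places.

MCC = (TP·TN − FP·FN) / √((TP+FP)(TP+FN)(TN+FP)(TN+FN))
Numerator = 114·135 − 29·82 = 13012
Denominator = √(143·196·164·217) = √997460464 = 31582.5975
MCC = 13012 / 31582.5975 = 0.4120

0.4120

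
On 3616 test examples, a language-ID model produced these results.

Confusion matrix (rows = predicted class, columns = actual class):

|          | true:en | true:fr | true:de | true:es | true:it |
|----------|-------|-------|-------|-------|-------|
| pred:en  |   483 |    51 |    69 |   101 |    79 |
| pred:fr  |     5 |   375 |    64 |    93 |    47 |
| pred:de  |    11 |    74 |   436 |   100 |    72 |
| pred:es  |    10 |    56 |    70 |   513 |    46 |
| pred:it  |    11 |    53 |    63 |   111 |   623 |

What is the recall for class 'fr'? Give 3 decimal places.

0.616

Take TP from the diagonal, FP from the rest of the 'fr' prediction marginal, FN from the rest of the 'fr' actual marginal.
recall = TP/(TP+FN).
fr: TP=375, FN=51+74+56+53=234 → 375/609 = 0.6158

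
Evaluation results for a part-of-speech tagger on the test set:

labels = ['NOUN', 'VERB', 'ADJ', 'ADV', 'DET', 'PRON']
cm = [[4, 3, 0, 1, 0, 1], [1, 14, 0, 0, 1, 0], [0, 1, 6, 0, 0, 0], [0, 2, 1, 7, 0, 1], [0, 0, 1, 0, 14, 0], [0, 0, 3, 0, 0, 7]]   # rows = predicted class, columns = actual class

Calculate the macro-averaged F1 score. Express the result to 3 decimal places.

0.737

Per-class F1 score (2·TP/(2·TP+FP+FN)):
  NOUN: TP=4, FP=3+0+1+0+1=5, FN=1+0+0+0+0=1 → 8/14 = 0.5714
  VERB: TP=14, FP=1+0+0+1+0=2, FN=3+1+2+0+0=6 → 28/36 = 0.7778
  ADJ: TP=6, FP=0+1+0+0+0=1, FN=0+0+1+1+3=5 → 12/18 = 0.6667
  ADV: TP=7, FP=0+2+1+0+1=4, FN=1+0+0+0+0=1 → 14/19 = 0.7368
  DET: TP=14, FP=0+0+1+0+0=1, FN=0+1+0+0+0=1 → 28/30 = 0.9333
  PRON: TP=7, FP=0+0+3+0+0=3, FN=1+0+0+1+0=2 → 14/19 = 0.7368
Macro-F1 score = mean = (0.5714 + 0.7778 + 0.6667 + 0.7368 + 0.9333 + 0.7368) / 6 = 0.737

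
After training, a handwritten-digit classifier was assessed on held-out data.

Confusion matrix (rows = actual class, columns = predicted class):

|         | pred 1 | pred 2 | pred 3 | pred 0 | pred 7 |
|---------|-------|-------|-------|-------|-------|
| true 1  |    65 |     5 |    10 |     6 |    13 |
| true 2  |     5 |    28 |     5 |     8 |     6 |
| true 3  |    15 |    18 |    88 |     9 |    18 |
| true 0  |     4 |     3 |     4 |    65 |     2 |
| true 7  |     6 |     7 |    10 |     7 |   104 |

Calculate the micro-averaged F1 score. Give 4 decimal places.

0.6849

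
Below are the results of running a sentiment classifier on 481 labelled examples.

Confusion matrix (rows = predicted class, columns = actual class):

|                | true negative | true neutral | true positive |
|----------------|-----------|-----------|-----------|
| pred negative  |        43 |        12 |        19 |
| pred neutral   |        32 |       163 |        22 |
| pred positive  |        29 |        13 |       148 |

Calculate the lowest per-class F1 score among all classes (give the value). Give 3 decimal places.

Per-class F1 score (2·TP/(2·TP+FP+FN)):
  negative: TP=43, FP=12+19=31, FN=32+29=61 → 86/178 = 0.4831
  neutral: TP=163, FP=32+22=54, FN=12+13=25 → 326/405 = 0.8049
  positive: TP=148, FP=29+13=42, FN=19+22=41 → 296/379 = 0.7810
Lowest is class 'negative' with F1 score = 0.483.

0.483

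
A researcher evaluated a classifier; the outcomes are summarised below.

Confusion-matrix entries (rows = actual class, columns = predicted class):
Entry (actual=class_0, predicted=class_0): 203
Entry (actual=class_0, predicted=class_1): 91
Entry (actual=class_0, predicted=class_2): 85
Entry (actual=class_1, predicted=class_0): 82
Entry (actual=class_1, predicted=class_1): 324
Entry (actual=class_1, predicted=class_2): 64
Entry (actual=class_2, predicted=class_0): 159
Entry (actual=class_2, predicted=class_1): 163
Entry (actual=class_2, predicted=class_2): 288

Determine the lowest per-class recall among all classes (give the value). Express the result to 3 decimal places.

0.472

Per-class recall (TP/(TP+FN)):
  class_0: TP=203, FN=91+85=176 → 203/379 = 0.5356
  class_1: TP=324, FN=82+64=146 → 324/470 = 0.6894
  class_2: TP=288, FN=159+163=322 → 288/610 = 0.4721
Lowest is class 'class_2' with recall = 0.472.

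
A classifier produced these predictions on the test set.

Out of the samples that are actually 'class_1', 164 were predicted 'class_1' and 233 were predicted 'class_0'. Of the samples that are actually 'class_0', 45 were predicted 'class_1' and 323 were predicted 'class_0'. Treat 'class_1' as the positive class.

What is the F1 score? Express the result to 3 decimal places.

0.541

Precision = TP/(TP+FP) = 164/209 = 0.7847
Recall = TP/(TP+FN) = 164/397 = 0.4131
F1 = 2·TP/(2·TP+FP+FN) = 328/606 = 0.541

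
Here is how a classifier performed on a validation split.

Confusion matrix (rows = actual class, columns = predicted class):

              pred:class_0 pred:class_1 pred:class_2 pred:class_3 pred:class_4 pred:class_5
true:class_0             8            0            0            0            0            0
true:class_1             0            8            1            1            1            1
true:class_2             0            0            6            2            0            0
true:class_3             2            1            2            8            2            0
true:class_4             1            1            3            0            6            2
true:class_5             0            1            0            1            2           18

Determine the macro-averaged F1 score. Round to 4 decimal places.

0.6779

Per-class F1 score (2·TP/(2·TP+FP+FN)):
  class_0: TP=8, FP=0+0+2+1+0=3, FN=0+0+0+0+0=0 → 16/19 = 0.84211
  class_1: TP=8, FP=0+0+1+1+1=3, FN=0+1+1+1+1=4 → 16/23 = 0.69565
  class_2: TP=6, FP=0+1+2+3+0=6, FN=0+0+2+0+0=2 → 12/20 = 0.60000
  class_3: TP=8, FP=0+1+2+0+1=4, FN=2+1+2+2+0=7 → 16/27 = 0.59259
  class_4: TP=6, FP=0+1+0+2+2=5, FN=1+1+3+0+2=7 → 12/24 = 0.50000
  class_5: TP=18, FP=0+1+0+0+2=3, FN=0+1+0+1+2=4 → 36/43 = 0.83721
Macro-F1 score = mean = (0.84211 + 0.69565 + 0.60000 + 0.59259 + 0.50000 + 0.83721) / 6 = 0.6779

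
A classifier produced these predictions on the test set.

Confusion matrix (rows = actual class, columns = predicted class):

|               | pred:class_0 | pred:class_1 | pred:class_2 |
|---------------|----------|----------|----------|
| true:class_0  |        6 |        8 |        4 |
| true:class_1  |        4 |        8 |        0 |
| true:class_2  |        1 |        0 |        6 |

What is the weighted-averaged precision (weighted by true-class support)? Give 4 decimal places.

Per-class precision (TP/(TP+FP)):
  class_0: TP=6, FP=4+1=5 → 6/11 = 0.54545
  class_1: TP=8, FP=8+0=8 → 8/16 = 0.50000
  class_2: TP=6, FP=4+0=4 → 6/10 = 0.60000
Weighted-precision = Σ (supportᵢ/N)·precisionᵢ with N=37: (18/37)·0.54545 + (12/37)·0.50000 + (7/37)·0.60000 = 0.5410

0.5410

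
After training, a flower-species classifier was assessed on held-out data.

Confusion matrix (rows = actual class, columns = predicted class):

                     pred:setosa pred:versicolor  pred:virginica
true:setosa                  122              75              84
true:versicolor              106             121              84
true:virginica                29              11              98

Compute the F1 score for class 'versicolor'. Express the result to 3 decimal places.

F1 score = 2·TP/(2·TP+FP+FN).
versicolor: TP=121, FP=75+11=86, FN=106+84=190 → 242/518 = 0.4672

0.467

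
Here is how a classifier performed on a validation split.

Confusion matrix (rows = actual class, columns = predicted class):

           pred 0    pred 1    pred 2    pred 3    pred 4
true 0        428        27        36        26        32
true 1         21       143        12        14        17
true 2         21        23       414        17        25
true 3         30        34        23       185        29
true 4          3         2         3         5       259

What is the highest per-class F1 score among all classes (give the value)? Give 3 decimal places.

Per-class F1 score (2·TP/(2·TP+FP+FN)):
  0: TP=428, FP=21+21+30+3=75, FN=27+36+26+32=121 → 856/1052 = 0.8137
  1: TP=143, FP=27+23+34+2=86, FN=21+12+14+17=64 → 286/436 = 0.6560
  2: TP=414, FP=36+12+23+3=74, FN=21+23+17+25=86 → 828/988 = 0.8381
  3: TP=185, FP=26+14+17+5=62, FN=30+34+23+29=116 → 370/548 = 0.6752
  4: TP=259, FP=32+17+25+29=103, FN=3+2+3+5=13 → 518/634 = 0.8170
Highest is class '2' with F1 score = 0.838.

0.838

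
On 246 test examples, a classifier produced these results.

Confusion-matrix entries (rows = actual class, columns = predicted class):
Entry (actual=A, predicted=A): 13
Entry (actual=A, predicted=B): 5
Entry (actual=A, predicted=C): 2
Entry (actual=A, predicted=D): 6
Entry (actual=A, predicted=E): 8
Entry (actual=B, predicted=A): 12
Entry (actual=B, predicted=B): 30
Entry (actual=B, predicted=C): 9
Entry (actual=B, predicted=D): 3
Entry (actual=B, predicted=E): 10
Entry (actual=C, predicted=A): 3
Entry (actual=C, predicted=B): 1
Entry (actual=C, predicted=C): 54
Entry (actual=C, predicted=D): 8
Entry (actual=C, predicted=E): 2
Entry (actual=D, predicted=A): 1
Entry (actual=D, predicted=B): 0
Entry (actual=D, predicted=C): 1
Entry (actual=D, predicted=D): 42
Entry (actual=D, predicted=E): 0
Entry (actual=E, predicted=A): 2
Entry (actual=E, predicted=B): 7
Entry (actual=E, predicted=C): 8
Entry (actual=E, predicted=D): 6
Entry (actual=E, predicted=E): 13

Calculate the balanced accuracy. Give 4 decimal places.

Balanced accuracy = mean of per-class recall.
  A: recall = 13/34 = 0.38235
  B: recall = 30/64 = 0.46875
  C: recall = 54/68 = 0.79412
  D: recall = 42/44 = 0.95455
  E: recall = 13/36 = 0.36111
Mean = (0.38235 + 0.46875 + 0.79412 + 0.95455 + 0.36111) / 5 = 0.5922

0.5922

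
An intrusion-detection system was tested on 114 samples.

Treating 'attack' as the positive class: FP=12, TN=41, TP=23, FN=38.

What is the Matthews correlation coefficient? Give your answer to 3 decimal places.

0.163

MCC = (TP·TN − FP·FN) / √((TP+FP)(TP+FN)(TN+FP)(TN+FN))
Numerator = 23·41 − 12·38 = 487
Denominator = √(35·61·53·79) = √8939245 = 2989.8570
MCC = 487 / 2989.8570 = 0.163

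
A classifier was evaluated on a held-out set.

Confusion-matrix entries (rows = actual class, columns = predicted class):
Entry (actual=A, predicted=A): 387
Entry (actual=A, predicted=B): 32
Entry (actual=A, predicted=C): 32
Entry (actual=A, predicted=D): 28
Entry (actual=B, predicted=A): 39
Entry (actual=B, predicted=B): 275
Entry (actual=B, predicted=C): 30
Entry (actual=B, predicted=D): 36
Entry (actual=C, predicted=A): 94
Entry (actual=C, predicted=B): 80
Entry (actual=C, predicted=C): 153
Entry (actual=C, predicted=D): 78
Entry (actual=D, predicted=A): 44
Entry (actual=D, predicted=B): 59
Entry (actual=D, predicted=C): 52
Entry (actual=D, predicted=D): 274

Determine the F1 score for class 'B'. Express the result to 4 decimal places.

One-vs-rest for 'B': TP = diagonal; FP = other classes predicted 'B'; FN = 'B' predicted as other.
F1 score = 2·TP/(2·TP+FP+FN).
B: TP=275, FP=32+80+59=171, FN=39+30+36=105 → 550/826 = 0.66586

0.6659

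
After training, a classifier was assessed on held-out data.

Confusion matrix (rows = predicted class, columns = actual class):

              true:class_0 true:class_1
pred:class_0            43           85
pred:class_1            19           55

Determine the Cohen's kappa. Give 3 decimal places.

Observed agreement pₒ = trace/N = 98/202 = 0.4851
Expected agreement pₑ = Σ (rowᵢ·colᵢ)/N² = (62·128 + 140·74)/202² = 0.4484
κ = (pₒ − pₑ)/(1 − pₑ) = (0.4851 − 0.4484)/(1 − 0.4484) = 0.067

0.067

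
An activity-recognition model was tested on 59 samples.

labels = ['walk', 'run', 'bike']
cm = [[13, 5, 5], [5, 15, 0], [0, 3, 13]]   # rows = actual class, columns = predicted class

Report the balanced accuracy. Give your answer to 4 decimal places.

Balanced accuracy = mean of per-class recall.
  walk: recall = 13/23 = 0.56522
  run: recall = 15/20 = 0.75000
  bike: recall = 13/16 = 0.81250
Mean = (0.56522 + 0.75000 + 0.81250) / 3 = 0.7092

0.7092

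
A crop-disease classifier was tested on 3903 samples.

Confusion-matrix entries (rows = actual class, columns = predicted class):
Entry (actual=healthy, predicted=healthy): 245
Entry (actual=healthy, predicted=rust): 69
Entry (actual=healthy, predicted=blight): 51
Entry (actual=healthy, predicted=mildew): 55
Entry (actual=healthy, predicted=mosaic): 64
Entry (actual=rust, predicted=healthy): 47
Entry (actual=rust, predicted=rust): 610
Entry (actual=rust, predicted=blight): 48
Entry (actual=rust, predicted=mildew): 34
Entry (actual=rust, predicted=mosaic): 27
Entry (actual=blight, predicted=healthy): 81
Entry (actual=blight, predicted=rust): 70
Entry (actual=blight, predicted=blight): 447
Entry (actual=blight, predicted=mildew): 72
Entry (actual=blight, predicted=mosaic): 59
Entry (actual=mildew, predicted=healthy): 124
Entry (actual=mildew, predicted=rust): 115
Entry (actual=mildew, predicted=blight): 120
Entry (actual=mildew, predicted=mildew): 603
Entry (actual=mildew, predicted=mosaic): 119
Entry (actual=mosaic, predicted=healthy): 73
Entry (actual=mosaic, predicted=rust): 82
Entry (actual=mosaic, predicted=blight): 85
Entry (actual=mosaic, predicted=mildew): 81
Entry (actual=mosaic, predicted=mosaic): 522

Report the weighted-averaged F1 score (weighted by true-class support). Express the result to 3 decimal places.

Per-class F1 score (2·TP/(2·TP+FP+FN)):
  healthy: TP=245, FP=47+81+124+73=325, FN=69+51+55+64=239 → 490/1054 = 0.4649
  rust: TP=610, FP=69+70+115+82=336, FN=47+48+34+27=156 → 1220/1712 = 0.7126
  blight: TP=447, FP=51+48+120+85=304, FN=81+70+72+59=282 → 894/1480 = 0.6041
  mildew: TP=603, FP=55+34+72+81=242, FN=124+115+120+119=478 → 1206/1926 = 0.6262
  mosaic: TP=522, FP=64+27+59+119=269, FN=73+82+85+81=321 → 1044/1634 = 0.6389
Weighted-F1 score = Σ (supportᵢ/N)·F1 scoreᵢ with N=3903: (484/3903)·0.4649 + (766/3903)·0.7126 + (729/3903)·0.6041 + (1081/3903)·0.6262 + (843/3903)·0.6389 = 0.622

0.622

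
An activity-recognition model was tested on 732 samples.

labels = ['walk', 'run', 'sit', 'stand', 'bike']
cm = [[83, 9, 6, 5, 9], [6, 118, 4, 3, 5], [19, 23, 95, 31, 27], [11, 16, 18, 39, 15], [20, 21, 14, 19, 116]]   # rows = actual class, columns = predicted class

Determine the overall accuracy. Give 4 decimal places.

Accuracy = trace / total = (83+118+95+39+116=451) / 732 = 451/732 = 0.6161

0.6161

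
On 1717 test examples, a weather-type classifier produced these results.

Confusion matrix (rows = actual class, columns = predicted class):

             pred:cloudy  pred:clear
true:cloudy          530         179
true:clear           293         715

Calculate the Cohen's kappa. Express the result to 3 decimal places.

Observed agreement pₒ = trace/N = 1245/1717 = 0.7251
Expected agreement pₑ = Σ (rowᵢ·colᵢ)/N² = (709·823 + 1008·894)/1717² = 0.5036
κ = (pₒ − pₑ)/(1 − pₑ) = (0.7251 − 0.5036)/(1 − 0.5036) = 0.446

0.446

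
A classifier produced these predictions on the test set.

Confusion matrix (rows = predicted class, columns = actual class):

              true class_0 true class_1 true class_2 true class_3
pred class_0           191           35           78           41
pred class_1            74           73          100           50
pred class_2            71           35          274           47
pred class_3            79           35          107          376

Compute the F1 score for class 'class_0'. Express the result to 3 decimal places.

Take TP from the diagonal, FP from the rest of the 'class_0' prediction marginal, FN from the rest of the 'class_0' actual marginal.
F1 score = 2·TP/(2·TP+FP+FN).
class_0: TP=191, FP=35+78+41=154, FN=74+71+79=224 → 382/760 = 0.5026

0.503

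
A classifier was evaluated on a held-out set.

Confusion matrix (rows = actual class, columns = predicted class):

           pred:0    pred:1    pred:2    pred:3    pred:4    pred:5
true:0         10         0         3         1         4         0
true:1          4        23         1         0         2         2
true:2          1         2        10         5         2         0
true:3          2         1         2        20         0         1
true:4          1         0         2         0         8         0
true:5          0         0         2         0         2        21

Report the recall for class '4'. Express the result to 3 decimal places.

0.727

Take TP from the diagonal, FP from the rest of the '4' prediction marginal, FN from the rest of the '4' actual marginal.
recall = TP/(TP+FN).
4: TP=8, FN=1+0+2+0+0=3 → 8/11 = 0.7273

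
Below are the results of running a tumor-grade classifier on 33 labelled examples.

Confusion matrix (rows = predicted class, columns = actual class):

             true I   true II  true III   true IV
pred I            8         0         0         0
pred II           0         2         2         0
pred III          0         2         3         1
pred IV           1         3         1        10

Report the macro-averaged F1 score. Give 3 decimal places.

0.644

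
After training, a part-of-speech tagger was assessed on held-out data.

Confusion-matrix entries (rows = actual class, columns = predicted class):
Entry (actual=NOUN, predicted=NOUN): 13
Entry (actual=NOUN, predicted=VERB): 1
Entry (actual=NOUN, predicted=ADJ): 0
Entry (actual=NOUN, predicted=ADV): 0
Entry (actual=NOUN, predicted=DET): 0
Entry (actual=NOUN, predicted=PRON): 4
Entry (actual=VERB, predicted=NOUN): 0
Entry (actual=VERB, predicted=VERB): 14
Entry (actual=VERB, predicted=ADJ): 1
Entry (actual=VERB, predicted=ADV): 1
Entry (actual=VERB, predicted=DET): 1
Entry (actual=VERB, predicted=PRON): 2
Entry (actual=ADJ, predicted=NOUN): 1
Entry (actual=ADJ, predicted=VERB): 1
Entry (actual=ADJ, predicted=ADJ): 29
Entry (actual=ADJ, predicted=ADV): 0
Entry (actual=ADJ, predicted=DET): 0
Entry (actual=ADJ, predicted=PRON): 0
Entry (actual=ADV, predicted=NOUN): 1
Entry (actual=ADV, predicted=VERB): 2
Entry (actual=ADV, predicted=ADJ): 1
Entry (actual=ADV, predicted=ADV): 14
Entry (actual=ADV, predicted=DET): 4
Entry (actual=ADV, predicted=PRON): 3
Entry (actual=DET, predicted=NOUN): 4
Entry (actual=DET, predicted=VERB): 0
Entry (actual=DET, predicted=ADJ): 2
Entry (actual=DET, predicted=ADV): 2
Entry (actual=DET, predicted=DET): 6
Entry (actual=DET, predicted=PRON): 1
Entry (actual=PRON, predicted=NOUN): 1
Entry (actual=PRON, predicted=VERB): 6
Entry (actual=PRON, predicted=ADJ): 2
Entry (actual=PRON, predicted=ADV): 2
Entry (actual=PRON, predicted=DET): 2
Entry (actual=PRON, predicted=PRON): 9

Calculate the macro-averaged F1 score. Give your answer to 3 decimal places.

0.620

Per-class F1 score (2·TP/(2·TP+FP+FN)):
  NOUN: TP=13, FP=0+1+1+4+1=7, FN=1+0+0+0+4=5 → 26/38 = 0.6842
  VERB: TP=14, FP=1+1+2+0+6=10, FN=0+1+1+1+2=5 → 28/43 = 0.6512
  ADJ: TP=29, FP=0+1+1+2+2=6, FN=1+1+0+0+0=2 → 58/66 = 0.8788
  ADV: TP=14, FP=0+1+0+2+2=5, FN=1+2+1+4+3=11 → 28/44 = 0.6364
  DET: TP=6, FP=0+1+0+4+2=7, FN=4+0+2+2+1=9 → 12/28 = 0.4286
  PRON: TP=9, FP=4+2+0+3+1=10, FN=1+6+2+2+2=13 → 18/41 = 0.4390
Macro-F1 score = mean = (0.6842 + 0.6512 + 0.8788 + 0.6364 + 0.4286 + 0.4390) / 6 = 0.620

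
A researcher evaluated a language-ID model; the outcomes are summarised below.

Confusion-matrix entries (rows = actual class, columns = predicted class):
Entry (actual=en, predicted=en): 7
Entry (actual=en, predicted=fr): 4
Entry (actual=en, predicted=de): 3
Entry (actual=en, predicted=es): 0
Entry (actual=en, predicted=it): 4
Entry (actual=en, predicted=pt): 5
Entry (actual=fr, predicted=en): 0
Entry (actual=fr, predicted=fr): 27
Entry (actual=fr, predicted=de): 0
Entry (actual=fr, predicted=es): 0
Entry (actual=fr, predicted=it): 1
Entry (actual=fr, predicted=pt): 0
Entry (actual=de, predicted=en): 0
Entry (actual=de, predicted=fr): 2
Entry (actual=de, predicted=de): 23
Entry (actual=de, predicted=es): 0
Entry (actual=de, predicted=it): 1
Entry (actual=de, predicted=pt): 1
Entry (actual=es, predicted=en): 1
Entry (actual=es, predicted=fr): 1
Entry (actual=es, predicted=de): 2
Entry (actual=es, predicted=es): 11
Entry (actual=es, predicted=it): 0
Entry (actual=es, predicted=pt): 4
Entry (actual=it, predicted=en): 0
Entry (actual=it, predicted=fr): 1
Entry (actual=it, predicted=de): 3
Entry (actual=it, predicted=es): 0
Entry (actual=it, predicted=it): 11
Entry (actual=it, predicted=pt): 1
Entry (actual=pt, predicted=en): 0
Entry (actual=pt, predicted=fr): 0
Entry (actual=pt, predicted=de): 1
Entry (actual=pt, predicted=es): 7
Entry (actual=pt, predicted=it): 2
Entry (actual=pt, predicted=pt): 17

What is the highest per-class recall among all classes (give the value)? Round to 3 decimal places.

Per-class recall (TP/(TP+FN)):
  en: TP=7, FN=4+3+0+4+5=16 → 7/23 = 0.3043
  fr: TP=27, FN=0+0+0+1+0=1 → 27/28 = 0.9643
  de: TP=23, FN=0+2+0+1+1=4 → 23/27 = 0.8519
  es: TP=11, FN=1+1+2+0+4=8 → 11/19 = 0.5789
  it: TP=11, FN=0+1+3+0+1=5 → 11/16 = 0.6875
  pt: TP=17, FN=0+0+1+7+2=10 → 17/27 = 0.6296
Highest is class 'fr' with recall = 0.964.

0.964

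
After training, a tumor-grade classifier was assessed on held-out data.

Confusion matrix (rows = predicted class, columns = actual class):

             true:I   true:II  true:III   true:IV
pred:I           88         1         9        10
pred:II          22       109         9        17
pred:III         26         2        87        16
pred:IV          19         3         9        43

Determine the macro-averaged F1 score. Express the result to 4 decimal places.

0.6796

Per-class F1 score (2·TP/(2·TP+FP+FN)):
  I: TP=88, FP=1+9+10=20, FN=22+26+19=67 → 176/263 = 0.66920
  II: TP=109, FP=22+9+17=48, FN=1+2+3=6 → 218/272 = 0.80147
  III: TP=87, FP=26+2+16=44, FN=9+9+9=27 → 174/245 = 0.71020
  IV: TP=43, FP=19+3+9=31, FN=10+17+16=43 → 86/160 = 0.53750
Macro-F1 score = mean = (0.66920 + 0.80147 + 0.71020 + 0.53750) / 4 = 0.6796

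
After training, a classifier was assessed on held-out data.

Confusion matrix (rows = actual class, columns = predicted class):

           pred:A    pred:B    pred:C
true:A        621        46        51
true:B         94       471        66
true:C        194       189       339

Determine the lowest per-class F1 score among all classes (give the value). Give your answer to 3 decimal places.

0.576

Per-class F1 score (2·TP/(2·TP+FP+FN)):
  A: TP=621, FP=94+194=288, FN=46+51=97 → 1242/1627 = 0.7634
  B: TP=471, FP=46+189=235, FN=94+66=160 → 942/1337 = 0.7046
  C: TP=339, FP=51+66=117, FN=194+189=383 → 678/1178 = 0.5756
Lowest is class 'C' with F1 score = 0.576.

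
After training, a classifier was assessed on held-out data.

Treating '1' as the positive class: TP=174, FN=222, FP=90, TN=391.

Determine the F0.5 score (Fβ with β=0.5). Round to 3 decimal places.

0.599

Fβ = (1+β²)·TP / ((1+β²)·TP + β²·FN + FP), with β²=1/4
= 1.25·174 / (1.25·174 + 0.25·222 + 90) = 0.599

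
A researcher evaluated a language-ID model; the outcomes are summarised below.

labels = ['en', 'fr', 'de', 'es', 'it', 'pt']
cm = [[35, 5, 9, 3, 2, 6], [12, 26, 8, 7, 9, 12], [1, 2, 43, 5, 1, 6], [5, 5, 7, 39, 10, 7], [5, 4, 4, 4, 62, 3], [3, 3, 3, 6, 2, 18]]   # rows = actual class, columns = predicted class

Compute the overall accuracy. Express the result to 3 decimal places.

0.584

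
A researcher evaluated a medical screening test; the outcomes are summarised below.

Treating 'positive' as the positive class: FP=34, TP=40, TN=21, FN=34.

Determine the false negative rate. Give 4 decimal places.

FNR = FN/(FN+TP) = 34/(34+40) = 0.4595

0.4595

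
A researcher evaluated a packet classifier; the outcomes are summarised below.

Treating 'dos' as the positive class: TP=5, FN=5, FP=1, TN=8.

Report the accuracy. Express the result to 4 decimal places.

0.6842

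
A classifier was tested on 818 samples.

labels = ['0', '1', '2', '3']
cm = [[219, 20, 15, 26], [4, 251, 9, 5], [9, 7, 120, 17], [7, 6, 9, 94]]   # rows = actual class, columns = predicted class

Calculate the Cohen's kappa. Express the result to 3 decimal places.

Observed agreement pₒ = trace/N = 684/818 = 0.8362
Expected agreement pₑ = Σ (rowᵢ·colᵢ)/N² = (280·239 + 269·284 + 153·153 + 116·142)/818² = 0.2738
κ = (pₒ − pₑ)/(1 − pₑ) = (0.8362 − 0.2738)/(1 − 0.2738) = 0.774

0.774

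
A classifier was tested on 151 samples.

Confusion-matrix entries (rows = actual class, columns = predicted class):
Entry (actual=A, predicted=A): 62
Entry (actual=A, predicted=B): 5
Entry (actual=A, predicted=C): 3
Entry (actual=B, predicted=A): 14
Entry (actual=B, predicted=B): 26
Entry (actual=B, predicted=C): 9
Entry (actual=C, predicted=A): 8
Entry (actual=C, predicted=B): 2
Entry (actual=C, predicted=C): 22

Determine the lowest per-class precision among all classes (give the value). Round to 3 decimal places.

0.647

Per-class precision (TP/(TP+FP)):
  A: TP=62, FP=14+8=22 → 62/84 = 0.7381
  B: TP=26, FP=5+2=7 → 26/33 = 0.7879
  C: TP=22, FP=3+9=12 → 22/34 = 0.6471
Lowest is class 'C' with precision = 0.647.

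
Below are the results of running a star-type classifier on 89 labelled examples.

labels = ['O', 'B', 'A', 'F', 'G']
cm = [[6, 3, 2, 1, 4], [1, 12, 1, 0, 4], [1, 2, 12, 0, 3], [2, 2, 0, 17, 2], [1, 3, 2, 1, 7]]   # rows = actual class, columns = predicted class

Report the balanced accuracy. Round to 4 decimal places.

0.5895

Balanced accuracy = mean of per-class recall.
  O: recall = 6/16 = 0.37500
  B: recall = 12/18 = 0.66667
  A: recall = 12/18 = 0.66667
  F: recall = 17/23 = 0.73913
  G: recall = 7/14 = 0.50000
Mean = (0.37500 + 0.66667 + 0.66667 + 0.73913 + 0.50000) / 5 = 0.5895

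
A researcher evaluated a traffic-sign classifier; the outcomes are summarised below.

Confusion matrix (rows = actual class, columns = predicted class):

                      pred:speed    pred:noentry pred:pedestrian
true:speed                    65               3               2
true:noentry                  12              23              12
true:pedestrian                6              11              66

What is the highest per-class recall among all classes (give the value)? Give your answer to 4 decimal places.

Per-class recall (TP/(TP+FN)):
  speed: TP=65, FN=3+2=5 → 65/70 = 0.92857
  noentry: TP=23, FN=12+12=24 → 23/47 = 0.48936
  pedestrian: TP=66, FN=6+11=17 → 66/83 = 0.79518
Highest is class 'speed' with recall = 0.9286.

0.9286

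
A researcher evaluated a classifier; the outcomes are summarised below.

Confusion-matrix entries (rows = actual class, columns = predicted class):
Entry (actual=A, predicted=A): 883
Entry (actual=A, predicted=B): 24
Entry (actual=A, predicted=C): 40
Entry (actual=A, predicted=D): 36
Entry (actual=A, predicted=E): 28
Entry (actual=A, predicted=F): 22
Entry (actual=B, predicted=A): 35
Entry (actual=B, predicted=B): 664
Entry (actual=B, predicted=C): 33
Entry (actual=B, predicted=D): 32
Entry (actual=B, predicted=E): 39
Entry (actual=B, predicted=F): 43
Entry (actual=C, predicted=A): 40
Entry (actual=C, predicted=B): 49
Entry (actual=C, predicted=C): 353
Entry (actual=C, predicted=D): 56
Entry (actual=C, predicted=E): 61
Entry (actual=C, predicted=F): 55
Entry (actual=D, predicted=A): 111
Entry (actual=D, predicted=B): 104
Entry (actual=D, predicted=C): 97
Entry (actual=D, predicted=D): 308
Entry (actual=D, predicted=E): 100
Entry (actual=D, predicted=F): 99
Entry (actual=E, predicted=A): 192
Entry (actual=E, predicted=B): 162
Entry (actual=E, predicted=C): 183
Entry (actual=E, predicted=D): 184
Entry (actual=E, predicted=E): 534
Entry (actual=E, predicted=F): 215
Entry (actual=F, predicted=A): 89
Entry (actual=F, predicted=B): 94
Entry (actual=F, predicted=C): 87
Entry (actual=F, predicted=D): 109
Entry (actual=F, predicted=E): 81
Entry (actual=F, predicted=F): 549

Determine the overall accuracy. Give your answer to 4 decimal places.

0.5683

Accuracy = trace / total = (883+664+353+308+534+549=3291) / 5791 = 3291/5791 = 0.5683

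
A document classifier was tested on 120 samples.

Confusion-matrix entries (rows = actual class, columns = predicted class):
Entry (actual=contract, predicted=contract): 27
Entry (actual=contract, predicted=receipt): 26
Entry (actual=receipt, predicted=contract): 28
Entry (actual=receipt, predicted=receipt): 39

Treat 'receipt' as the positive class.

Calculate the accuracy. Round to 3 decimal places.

Accuracy = (TP+TN)/N = (39+27)/120 = 0.550

0.550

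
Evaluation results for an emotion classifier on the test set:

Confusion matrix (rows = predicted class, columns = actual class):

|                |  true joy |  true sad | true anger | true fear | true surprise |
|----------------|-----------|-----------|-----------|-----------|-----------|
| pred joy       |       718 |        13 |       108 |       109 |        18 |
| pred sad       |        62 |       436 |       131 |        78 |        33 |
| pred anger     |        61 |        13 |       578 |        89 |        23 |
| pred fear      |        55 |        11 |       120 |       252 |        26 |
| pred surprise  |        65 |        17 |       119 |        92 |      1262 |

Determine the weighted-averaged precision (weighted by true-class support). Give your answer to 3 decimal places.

0.723

Per-class precision (TP/(TP+FP)):
  joy: TP=718, FP=13+108+109+18=248 → 718/966 = 0.7433
  sad: TP=436, FP=62+131+78+33=304 → 436/740 = 0.5892
  anger: TP=578, FP=61+13+89+23=186 → 578/764 = 0.7565
  fear: TP=252, FP=55+11+120+26=212 → 252/464 = 0.5431
  surprise: TP=1262, FP=65+17+119+92=293 → 1262/1555 = 0.8116
Weighted-precision = Σ (supportᵢ/N)·precisionᵢ with N=4489: (961/4489)·0.7433 + (490/4489)·0.5892 + (1056/4489)·0.7565 + (620/4489)·0.5431 + (1362/4489)·0.8116 = 0.723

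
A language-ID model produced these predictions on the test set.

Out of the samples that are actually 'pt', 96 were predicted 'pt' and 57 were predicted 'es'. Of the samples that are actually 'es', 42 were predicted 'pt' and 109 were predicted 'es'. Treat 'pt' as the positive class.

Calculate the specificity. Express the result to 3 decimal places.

Specificity = TN/(TN+FP) = 109/(109+42) = 0.722

0.722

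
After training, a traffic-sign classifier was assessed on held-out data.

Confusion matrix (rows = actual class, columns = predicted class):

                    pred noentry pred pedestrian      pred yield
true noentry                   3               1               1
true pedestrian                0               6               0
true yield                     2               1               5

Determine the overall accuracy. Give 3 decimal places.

0.737

Accuracy = trace / total = (3+6+5=14) / 19 = 14/19 = 0.737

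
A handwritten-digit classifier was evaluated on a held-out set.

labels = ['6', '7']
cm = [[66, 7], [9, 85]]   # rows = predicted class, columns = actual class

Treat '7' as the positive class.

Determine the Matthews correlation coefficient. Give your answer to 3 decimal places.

0.806

MCC = (TP·TN − FP·FN) / √((TP+FP)(TP+FN)(TN+FP)(TN+FN))
Numerator = 85·66 − 9·7 = 5547
Denominator = √(94·92·75·73) = √47347800 = 6880.9738
MCC = 5547 / 6880.9738 = 0.806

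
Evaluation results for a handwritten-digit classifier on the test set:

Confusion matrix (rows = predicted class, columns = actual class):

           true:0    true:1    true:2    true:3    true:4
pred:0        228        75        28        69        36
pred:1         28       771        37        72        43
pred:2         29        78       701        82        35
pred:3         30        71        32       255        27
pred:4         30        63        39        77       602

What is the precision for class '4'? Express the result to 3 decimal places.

Treat '4' as positive and all other classes as negative.
precision = TP/(TP+FP).
4: TP=602, FP=30+63+39+77=209 → 602/811 = 0.7423

0.742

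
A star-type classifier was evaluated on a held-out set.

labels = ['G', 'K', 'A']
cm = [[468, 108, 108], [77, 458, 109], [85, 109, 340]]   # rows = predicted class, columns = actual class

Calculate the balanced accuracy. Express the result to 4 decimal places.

Balanced accuracy = mean of per-class recall.
  G: recall = 468/630 = 0.74286
  K: recall = 458/675 = 0.67852
  A: recall = 340/557 = 0.61041
Mean = (0.74286 + 0.67852 + 0.61041) / 3 = 0.6773

0.6773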